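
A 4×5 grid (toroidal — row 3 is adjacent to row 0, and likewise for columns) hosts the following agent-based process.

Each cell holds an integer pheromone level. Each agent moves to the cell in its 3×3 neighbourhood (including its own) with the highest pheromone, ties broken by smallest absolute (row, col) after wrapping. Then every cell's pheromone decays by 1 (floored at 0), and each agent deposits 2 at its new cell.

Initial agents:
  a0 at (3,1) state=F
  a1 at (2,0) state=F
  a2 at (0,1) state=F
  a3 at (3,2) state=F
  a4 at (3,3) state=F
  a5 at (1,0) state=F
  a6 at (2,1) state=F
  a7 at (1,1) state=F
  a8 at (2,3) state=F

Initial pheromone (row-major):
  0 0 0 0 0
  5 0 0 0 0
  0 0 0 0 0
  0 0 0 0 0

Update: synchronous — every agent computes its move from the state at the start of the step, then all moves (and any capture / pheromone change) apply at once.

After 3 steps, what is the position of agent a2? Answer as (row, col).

t=1: a0@(0,0) a1@(1,0) a2@(1,0) a3@(0,1) a4@(0,2) a5@(1,0) a6@(1,0) a7@(1,0) a8@(1,2) | pheromone: 2 2 2 0 0 / 14 0 2 0 0 / 0 0 0 0 0 / 0 0 0 0 0
t=2: a0@(1,0) a1@(1,0) a2@(1,0) a3@(1,0) a4@(0,1) a5@(1,0) a6@(1,0) a7@(1,0) a8@(0,1) | pheromone: 1 5 1 0 0 / 27 0 1 0 0 / 0 0 0 0 0 / 0 0 0 0 0
t=3: a0@(1,0) a1@(1,0) a2@(1,0) a3@(1,0) a4@(1,0) a5@(1,0) a6@(1,0) a7@(1,0) a8@(1,0) | pheromone: 0 4 0 0 0 / 44 0 0 0 0 / 0 0 0 0 0 / 0 0 0 0 0

(1, 0)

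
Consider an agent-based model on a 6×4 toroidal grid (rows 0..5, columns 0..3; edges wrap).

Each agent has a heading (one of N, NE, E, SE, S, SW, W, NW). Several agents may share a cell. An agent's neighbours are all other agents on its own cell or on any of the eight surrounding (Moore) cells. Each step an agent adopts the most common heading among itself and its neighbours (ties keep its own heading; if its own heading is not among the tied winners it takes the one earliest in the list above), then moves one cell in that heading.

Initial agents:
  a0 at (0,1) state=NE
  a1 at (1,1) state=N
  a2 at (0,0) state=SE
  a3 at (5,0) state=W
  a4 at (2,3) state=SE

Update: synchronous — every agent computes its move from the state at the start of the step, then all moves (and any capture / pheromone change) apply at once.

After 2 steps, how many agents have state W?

t=1: a0@(5,2):NE a1@(0,1):N a2@(1,1):SE a3@(5,3):W a4@(3,0):SE
t=2: a0@(4,3):NE a1@(5,1):N a2@(2,2):SE a3@(5,2):W a4@(4,1):SE

1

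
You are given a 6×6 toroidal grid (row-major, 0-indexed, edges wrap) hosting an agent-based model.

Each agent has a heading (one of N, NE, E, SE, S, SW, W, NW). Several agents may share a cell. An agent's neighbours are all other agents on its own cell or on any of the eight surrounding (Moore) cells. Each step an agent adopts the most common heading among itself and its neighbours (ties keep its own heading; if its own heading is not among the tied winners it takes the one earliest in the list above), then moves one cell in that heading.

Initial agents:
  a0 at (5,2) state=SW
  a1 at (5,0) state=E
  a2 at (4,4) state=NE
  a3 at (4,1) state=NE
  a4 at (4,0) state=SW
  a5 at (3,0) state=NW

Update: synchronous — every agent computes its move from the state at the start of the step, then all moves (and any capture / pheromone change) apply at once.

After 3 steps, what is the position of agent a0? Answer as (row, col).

(2, 5)

t=1: a0@(0,1):SW a1@(5,1):E a2@(3,5):NE a3@(5,0):SW a4@(5,5):SW a5@(2,5):NW
t=2: a0@(1,0):SW a1@(0,0):SW a2@(2,0):NE a3@(0,5):SW a4@(0,4):SW a5@(1,4):NW
t=3: a0@(2,5):SW a1@(1,5):SW a2@(1,1):NE a3@(1,4):SW a4@(1,3):SW a5@(2,3):SW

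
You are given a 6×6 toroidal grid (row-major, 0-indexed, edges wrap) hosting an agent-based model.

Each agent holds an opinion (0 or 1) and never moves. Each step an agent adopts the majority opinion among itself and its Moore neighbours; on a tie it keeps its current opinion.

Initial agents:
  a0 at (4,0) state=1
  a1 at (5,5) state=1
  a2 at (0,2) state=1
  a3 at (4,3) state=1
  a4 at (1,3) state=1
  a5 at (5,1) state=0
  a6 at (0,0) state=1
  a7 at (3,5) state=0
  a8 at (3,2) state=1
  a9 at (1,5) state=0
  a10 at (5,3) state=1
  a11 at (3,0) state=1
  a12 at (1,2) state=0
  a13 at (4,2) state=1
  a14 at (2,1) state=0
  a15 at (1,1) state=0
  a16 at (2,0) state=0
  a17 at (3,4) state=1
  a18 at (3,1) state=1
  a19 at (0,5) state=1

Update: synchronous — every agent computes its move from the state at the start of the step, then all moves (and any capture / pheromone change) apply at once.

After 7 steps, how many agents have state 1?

t=1: a0@(4,0):1 a1@(5,5):1 a2@(0,2):1 a3@(4,3):1 a4@(1,3):1 a5@(5,1):1 a6@(0,0):1 a7@(3,5):1 a8@(3,2):1 a9@(1,5):0 a10@(5,3):1 a11@(3,0):1 a12@(1,2):0 a13@(4,2):1 a14@(2,1):0 a15@(1,1):0 a16@(2,0):0 a17@(3,4):1 a18@(3,1):1 a19@(0,5):1
t=2: (unchanged — steady state)

15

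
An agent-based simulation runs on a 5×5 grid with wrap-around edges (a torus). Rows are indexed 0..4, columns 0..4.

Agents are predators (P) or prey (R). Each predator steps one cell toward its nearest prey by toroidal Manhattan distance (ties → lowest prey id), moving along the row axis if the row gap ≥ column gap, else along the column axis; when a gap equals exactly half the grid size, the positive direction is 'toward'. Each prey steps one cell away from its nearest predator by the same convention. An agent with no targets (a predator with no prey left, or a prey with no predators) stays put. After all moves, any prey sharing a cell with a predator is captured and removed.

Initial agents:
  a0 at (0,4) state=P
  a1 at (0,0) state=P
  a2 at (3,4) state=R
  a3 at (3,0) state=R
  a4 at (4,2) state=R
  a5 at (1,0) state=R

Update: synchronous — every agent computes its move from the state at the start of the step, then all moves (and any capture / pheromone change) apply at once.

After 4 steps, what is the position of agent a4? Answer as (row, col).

t=1: a0@(4,4):P a1@(1,0):P a2@(2,4):R a3@(2,0):R a4@(4,1):R a5@(2,0):R
t=2: a0@(3,4):P a1@(2,0):P a2@(1,4):R a3@(3,0):R a4@(4,2):R a5@(3,0):R
t=3: a0@(3,0):P a1@(3,0):P a2@(0,4):R a3@(3,1):R a4@(4,1):R a5@(3,1):R
t=4: a0@(3,1):P a1@(3,1):P a2@(1,4):R a3@(3,2):R a4@(0,1):R a5@(3,2):R

(0, 1)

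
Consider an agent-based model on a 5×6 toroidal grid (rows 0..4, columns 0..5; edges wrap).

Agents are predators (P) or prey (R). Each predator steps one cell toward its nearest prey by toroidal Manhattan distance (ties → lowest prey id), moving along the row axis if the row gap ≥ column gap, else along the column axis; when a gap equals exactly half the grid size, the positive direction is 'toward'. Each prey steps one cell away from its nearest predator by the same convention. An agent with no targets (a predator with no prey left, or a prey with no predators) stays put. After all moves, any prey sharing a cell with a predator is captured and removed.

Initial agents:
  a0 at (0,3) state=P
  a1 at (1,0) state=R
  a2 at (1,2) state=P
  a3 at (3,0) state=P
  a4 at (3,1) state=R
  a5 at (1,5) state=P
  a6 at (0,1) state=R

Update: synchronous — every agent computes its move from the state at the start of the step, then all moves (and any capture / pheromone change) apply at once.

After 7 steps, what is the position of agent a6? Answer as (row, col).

t=1: a0@(0,2):P a2@(1,1):P a3@(3,1):P a4@(3,2):R a5@(1,0):P a6@(0,0):R
t=2: a0@(4,2):P a2@(0,1):P a3@(3,2):P a4@(3,3):R a5@(0,0):P a6@(4,0):R
t=3: a0@(3,2):P a2@(4,1):P a3@(3,3):P a4@(3,4):R a5@(4,0):P a6@(3,0):R
t=4: a0@(3,3):P a2@(3,1):P a3@(3,4):P a4@(3,5):R a5@(3,0):P a6@(2,0):R
t=5: a0@(3,4):P a2@(3,0):P a3@(3,5):P a5@(3,5):P a6@(1,0):R
t=6: a0@(2,4):P a2@(2,0):P a3@(2,5):P a5@(2,5):P a6@(0,0):R
t=7: a0@(1,4):P a2@(1,0):P a3@(1,5):P a5@(1,5):P a6@(4,0):R

(4, 0)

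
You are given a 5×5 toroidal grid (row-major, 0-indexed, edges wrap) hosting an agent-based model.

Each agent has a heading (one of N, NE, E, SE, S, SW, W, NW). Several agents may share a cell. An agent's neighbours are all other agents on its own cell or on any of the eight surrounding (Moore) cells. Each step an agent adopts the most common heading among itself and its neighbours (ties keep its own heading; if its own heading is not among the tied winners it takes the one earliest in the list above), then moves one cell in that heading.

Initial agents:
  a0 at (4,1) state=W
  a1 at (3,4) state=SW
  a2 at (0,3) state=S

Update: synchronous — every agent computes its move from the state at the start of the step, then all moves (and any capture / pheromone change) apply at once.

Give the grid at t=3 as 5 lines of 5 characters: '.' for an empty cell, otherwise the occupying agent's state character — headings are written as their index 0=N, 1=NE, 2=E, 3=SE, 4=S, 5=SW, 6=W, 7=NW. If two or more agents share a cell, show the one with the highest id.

t=1: a0@(4,0):W a1@(4,3):SW a2@(1,3):S
t=2: a0@(4,4):W a1@(0,2):SW a2@(2,3):S
t=3: a0@(4,3):W a1@(1,1):SW a2@(3,3):S

.....
.5...
.....
...4.
...6.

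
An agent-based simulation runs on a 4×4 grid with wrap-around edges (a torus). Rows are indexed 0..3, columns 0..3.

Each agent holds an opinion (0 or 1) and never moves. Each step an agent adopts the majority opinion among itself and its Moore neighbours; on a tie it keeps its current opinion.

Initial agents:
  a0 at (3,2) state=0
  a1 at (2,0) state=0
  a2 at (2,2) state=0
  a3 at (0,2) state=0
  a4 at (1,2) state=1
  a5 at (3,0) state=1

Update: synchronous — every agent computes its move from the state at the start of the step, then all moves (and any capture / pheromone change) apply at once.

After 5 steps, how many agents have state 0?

5

t=1: a0@(3,2):0 a1@(2,0):0 a2@(2,2):0 a3@(0,2):0 a4@(1,2):0 a5@(3,0):1
t=2: (unchanged — steady state)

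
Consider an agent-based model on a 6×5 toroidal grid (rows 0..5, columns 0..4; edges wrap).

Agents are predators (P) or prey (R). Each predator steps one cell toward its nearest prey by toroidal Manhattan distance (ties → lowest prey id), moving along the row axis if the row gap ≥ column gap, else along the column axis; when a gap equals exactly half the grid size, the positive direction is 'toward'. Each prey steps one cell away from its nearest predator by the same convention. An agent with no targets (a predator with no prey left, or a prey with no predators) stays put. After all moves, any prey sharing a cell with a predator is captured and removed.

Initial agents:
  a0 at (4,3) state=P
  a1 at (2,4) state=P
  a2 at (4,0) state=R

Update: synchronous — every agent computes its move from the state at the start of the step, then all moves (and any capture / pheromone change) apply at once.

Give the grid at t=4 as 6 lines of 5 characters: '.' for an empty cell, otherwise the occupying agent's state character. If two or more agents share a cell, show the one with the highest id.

.....
.....
.....
..P..
..P.R
.....

t=1: a0@(4,4):P a1@(3,4):P a2@(4,1):R
t=2: a0@(4,0):P a1@(3,0):P a2@(4,2):R
t=3: a0@(4,1):P a1@(3,1):P a2@(4,3):R
t=4: a0@(4,2):P a1@(3,2):P a2@(4,4):R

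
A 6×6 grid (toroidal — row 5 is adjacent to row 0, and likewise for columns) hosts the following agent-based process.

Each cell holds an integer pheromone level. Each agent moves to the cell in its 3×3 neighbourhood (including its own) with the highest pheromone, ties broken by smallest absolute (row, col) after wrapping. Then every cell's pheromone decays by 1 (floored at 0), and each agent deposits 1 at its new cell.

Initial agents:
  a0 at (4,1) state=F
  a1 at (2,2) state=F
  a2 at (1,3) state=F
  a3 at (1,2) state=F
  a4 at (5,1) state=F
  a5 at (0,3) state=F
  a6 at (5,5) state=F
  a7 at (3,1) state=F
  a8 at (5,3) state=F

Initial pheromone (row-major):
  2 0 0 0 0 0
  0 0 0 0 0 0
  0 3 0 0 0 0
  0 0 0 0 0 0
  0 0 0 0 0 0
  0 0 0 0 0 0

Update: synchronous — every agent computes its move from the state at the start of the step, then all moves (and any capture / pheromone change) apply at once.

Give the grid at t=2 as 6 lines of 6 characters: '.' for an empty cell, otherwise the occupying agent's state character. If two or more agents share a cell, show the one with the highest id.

F.F...
......
.F....
......
......
......

t=1: a0@(3,0) a1@(2,1) a2@(0,2) a3@(2,1) a4@(0,0) a5@(0,2) a6@(0,0) a7@(2,1) a8@(0,2) | pheromone: 3 0 3 0 0 0 / 0 0 0 0 0 0 / 0 5 0 0 0 0 / 1 0 0 0 0 0 / 0 0 0 0 0 0 / 0 0 0 0 0 0
t=2: a0@(2,1) a1@(2,1) a2@(0,2) a3@(2,1) a4@(0,0) a5@(0,2) a6@(0,0) a7@(2,1) a8@(0,2) | pheromone: 4 0 5 0 0 0 / 0 0 0 0 0 0 / 0 8 0 0 0 0 / 0 0 0 0 0 0 / 0 0 0 0 0 0 / 0 0 0 0 0 0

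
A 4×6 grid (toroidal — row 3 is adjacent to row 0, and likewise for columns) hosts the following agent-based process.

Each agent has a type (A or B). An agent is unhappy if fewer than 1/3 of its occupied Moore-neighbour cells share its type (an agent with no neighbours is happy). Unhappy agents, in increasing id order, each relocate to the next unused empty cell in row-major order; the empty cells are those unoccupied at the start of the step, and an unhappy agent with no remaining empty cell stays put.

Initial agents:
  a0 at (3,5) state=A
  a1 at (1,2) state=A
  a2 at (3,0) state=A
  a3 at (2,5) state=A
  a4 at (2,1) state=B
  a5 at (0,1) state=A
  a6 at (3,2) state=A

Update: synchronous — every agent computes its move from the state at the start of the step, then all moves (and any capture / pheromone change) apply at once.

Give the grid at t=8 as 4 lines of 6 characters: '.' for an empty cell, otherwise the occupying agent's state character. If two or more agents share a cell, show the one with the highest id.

t=1: a0@(3,5):A a1@(1,2):A a2@(3,0):A a3@(2,5):A a4@(0,0):B a5@(0,1):A a6@(3,2):A
t=2: a0@(3,5):A a1@(1,2):A a2@(3,0):A a3@(2,5):A a4@(0,2):B a5@(0,1):A a6@(3,2):A
t=3: a0@(3,5):A a1@(1,2):A a2@(3,0):A a3@(2,5):A a4@(0,0):B a5@(0,1):A a6@(3,2):A
t=4: a0@(3,5):A a1@(1,2):A a2@(3,0):A a3@(2,5):A a4@(0,2):B a5@(0,1):A a6@(3,2):A
t=5: a0@(3,5):A a1@(1,2):A a2@(3,0):A a3@(2,5):A a4@(0,0):B a5@(0,1):A a6@(3,2):A
t=6: a0@(3,5):A a1@(1,2):A a2@(3,0):A a3@(2,5):A a4@(0,2):B a5@(0,1):A a6@(3,2):A
t=7: a0@(3,5):A a1@(1,2):A a2@(3,0):A a3@(2,5):A a4@(0,0):B a5@(0,1):A a6@(3,2):A
t=8: a0@(3,5):A a1@(1,2):A a2@(3,0):A a3@(2,5):A a4@(0,2):B a5@(0,1):A a6@(3,2):A

.AB...
..A...
.....A
A.A..A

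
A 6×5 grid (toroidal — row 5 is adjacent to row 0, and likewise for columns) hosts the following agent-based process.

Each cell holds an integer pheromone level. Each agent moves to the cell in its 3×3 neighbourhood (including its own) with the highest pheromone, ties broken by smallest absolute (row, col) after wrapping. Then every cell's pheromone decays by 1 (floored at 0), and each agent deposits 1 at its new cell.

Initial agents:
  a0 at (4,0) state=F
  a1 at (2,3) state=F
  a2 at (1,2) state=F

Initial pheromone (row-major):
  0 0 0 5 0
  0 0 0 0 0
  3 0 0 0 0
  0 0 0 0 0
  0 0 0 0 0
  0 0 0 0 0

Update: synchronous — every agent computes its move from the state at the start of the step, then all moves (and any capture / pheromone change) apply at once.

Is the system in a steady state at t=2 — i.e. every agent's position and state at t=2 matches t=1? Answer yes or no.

no

t=1: a0@(3,0) a1@(1,2) a2@(0,3) | pheromone: 0 0 0 5 0 / 0 0 1 0 0 / 2 0 0 0 0 / 1 0 0 0 0 / 0 0 0 0 0 / 0 0 0 0 0
t=2: a0@(2,0) a1@(0,3) a2@(0,3) | pheromone: 0 0 0 6 0 / 0 0 0 0 0 / 2 0 0 0 0 / 0 0 0 0 0 / 0 0 0 0 0 / 0 0 0 0 0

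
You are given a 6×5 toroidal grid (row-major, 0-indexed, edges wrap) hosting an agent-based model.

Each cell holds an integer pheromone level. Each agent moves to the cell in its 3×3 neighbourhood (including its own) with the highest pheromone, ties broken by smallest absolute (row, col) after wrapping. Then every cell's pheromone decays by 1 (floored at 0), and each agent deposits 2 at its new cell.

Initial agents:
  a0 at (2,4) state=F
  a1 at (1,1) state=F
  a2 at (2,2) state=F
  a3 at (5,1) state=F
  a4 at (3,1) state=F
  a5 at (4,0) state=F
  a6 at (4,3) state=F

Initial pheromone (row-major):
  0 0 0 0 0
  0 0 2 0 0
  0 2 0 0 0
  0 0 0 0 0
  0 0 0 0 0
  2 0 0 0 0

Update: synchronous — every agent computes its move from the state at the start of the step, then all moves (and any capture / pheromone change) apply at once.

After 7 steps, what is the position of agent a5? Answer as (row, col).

(5, 0)

t=1: a0@(1,0) a1@(1,2) a2@(1,2) a3@(5,0) a4@(2,1) a5@(5,0) a6@(3,2) | pheromone: 0 0 0 0 0 / 2 0 5 0 0 / 0 3 0 0 0 / 0 0 2 0 0 / 0 0 0 0 0 / 5 0 0 0 0
t=2: a0@(2,1) a1@(1,2) a2@(1,2) a3@(5,0) a4@(1,2) a5@(5,0) a6@(2,1) | pheromone: 0 0 0 0 0 / 1 0 10 0 0 / 0 6 0 0 0 / 0 0 1 0 0 / 0 0 0 0 0 / 8 0 0 0 0
t=3: a0@(1,2) a1@(1,2) a2@(1,2) a3@(5,0) a4@(1,2) a5@(5,0) a6@(1,2) | pheromone: 0 0 0 0 0 / 0 0 19 0 0 / 0 5 0 0 0 / 0 0 0 0 0 / 0 0 0 0 0 / 11 0 0 0 0
t=4: a0@(1,2) a1@(1,2) a2@(1,2) a3@(5,0) a4@(1,2) a5@(5,0) a6@(1,2) | pheromone: 0 0 0 0 0 / 0 0 28 0 0 / 0 4 0 0 0 / 0 0 0 0 0 / 0 0 0 0 0 / 14 0 0 0 0
t=5: a0@(1,2) a1@(1,2) a2@(1,2) a3@(5,0) a4@(1,2) a5@(5,0) a6@(1,2) | pheromone: 0 0 0 0 0 / 0 0 37 0 0 / 0 3 0 0 0 / 0 0 0 0 0 / 0 0 0 0 0 / 17 0 0 0 0
t=6: a0@(1,2) a1@(1,2) a2@(1,2) a3@(5,0) a4@(1,2) a5@(5,0) a6@(1,2) | pheromone: 0 0 0 0 0 / 0 0 46 0 0 / 0 2 0 0 0 / 0 0 0 0 0 / 0 0 0 0 0 / 20 0 0 0 0
t=7: a0@(1,2) a1@(1,2) a2@(1,2) a3@(5,0) a4@(1,2) a5@(5,0) a6@(1,2) | pheromone: 0 0 0 0 0 / 0 0 55 0 0 / 0 1 0 0 0 / 0 0 0 0 0 / 0 0 0 0 0 / 23 0 0 0 0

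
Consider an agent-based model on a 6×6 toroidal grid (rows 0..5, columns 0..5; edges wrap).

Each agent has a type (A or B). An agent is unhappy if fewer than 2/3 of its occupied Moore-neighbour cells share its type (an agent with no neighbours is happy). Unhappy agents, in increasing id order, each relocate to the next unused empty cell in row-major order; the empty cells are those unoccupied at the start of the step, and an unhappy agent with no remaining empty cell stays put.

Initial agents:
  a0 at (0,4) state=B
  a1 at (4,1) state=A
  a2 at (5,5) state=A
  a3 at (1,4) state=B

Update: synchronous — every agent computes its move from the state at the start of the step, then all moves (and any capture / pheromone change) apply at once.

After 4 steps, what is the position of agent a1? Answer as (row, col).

(4, 1)

t=1: a0@(0,0):B a1@(4,1):A a2@(0,1):A a3@(1,4):B
t=2: a0@(0,2):B a1@(4,1):A a2@(0,3):A a3@(1,4):B
t=3: a0@(0,0):B a1@(4,1):A a2@(0,1):A a3@(0,4):B
t=4: a0@(0,2):B a1@(4,1):A a2@(0,3):A a3@(0,4):B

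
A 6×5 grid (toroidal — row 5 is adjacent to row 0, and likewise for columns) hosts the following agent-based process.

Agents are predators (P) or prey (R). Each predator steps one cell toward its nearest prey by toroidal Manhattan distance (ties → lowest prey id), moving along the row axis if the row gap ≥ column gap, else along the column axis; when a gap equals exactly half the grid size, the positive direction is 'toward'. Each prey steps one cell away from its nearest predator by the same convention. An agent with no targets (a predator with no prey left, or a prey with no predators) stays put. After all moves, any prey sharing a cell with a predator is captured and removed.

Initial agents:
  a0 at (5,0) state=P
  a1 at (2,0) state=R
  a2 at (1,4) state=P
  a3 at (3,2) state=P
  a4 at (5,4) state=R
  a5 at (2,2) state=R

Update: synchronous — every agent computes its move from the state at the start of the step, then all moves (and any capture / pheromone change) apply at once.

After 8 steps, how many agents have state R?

1

t=1: a0@(5,4):P a1@(3,0):R a2@(2,4):P a3@(2,2):P a4@(5,3):R a5@(1,2):R
t=2: a0@(5,3):P a1@(4,0):R a2@(3,4):P a3@(1,2):P a4@(5,2):R a5@(0,2):R
t=3: a0@(5,2):P a1@(5,0):R a2@(4,4):P a3@(0,2):P a4@(5,1):R
t=4: a0@(5,1):P a2@(5,4):P a3@(5,2):P a4@(5,0):R
t=5: a0@(5,0):P a2@(5,0):P a3@(5,1):P a4@(5,4):R
t=6: a0@(5,4):P a2@(5,4):P a3@(5,0):P a4@(5,3):R
t=7: a0@(5,3):P a2@(5,3):P a3@(5,4):P a4@(5,2):R
t=8: a0@(5,2):P a2@(5,2):P a3@(5,3):P a4@(5,1):R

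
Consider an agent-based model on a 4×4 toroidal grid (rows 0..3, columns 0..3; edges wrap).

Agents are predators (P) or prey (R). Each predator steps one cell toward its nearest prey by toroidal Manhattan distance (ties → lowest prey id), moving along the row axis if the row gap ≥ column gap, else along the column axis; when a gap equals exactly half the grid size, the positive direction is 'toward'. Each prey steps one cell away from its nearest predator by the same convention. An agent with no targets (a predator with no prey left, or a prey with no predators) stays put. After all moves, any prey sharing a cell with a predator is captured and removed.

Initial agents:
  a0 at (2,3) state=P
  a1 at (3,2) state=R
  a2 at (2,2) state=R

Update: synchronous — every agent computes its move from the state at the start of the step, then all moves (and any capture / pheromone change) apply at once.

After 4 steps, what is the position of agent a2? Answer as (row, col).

(2, 2)

t=1: a0@(2,2):P a1@(0,2):R a2@(2,1):R
t=2: a0@(2,1):P a1@(3,2):R a2@(2,0):R
t=3: a0@(2,0):P a1@(0,2):R a2@(2,3):R
t=4: a0@(2,3):P a1@(3,2):R a2@(2,2):R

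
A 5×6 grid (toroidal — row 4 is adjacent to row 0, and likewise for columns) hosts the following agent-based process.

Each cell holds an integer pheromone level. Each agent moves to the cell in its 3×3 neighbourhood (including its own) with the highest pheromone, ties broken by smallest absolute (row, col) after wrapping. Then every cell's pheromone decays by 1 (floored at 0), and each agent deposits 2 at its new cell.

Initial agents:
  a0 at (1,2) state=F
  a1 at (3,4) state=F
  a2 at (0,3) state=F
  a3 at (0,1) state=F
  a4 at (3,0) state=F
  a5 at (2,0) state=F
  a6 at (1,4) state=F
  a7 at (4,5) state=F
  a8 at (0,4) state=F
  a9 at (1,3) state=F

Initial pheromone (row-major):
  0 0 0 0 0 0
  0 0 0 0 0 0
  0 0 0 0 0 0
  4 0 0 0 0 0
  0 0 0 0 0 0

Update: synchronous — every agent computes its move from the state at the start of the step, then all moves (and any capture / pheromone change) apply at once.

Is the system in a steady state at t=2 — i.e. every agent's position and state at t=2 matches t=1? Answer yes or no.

t=1: a0@(0,1) a1@(2,3) a2@(0,2) a3@(0,0) a4@(3,0) a5@(3,0) a6@(0,3) a7@(3,0) a8@(0,3) a9@(0,2) | pheromone: 2 2 4 4 0 0 / 0 0 0 0 0 0 / 0 0 0 2 0 0 / 9 0 0 0 0 0 / 0 0 0 0 0 0
t=2: a0@(0,2) a1@(2,3) a2@(0,2) a3@(0,0) a4@(3,0) a5@(3,0) a6@(0,2) a7@(3,0) a8@(0,2) a9@(0,2) | pheromone: 3 1 13 3 0 0 / 0 0 0 0 0 0 / 0 0 0 3 0 0 / 14 0 0 0 0 0 / 0 0 0 0 0 0

no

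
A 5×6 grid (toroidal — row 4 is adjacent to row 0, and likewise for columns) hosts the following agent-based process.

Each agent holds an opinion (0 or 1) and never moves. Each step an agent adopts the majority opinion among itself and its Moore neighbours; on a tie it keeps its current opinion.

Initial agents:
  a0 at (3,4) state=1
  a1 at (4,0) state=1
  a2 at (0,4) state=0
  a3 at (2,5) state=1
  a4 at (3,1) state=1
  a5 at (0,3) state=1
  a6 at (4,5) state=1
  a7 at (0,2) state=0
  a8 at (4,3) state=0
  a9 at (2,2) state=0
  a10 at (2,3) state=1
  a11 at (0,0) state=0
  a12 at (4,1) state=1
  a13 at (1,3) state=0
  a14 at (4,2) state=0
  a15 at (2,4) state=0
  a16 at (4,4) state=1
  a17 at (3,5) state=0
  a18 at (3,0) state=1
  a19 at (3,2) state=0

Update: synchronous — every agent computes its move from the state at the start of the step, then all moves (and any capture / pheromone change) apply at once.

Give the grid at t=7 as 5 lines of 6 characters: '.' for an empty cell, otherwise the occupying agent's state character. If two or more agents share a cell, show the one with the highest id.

1.000.
...0..
..0001
110.11
110011

t=1: a0@(3,4):1 a1@(4,0):1 a2@(0,4):0 a3@(2,5):1 a4@(3,1):1 a5@(0,3):0 a6@(4,5):1 a7@(0,2):0 a8@(4,3):0 a9@(2,2):0 a10@(2,3):0 a11@(0,0):1 a12@(4,1):1 a13@(1,3):0 a14@(4,2):0 a15@(2,4):0 a16@(4,4):1 a17@(3,5):1 a18@(3,0):1 a19@(3,2):0
t=2: (unchanged — steady state)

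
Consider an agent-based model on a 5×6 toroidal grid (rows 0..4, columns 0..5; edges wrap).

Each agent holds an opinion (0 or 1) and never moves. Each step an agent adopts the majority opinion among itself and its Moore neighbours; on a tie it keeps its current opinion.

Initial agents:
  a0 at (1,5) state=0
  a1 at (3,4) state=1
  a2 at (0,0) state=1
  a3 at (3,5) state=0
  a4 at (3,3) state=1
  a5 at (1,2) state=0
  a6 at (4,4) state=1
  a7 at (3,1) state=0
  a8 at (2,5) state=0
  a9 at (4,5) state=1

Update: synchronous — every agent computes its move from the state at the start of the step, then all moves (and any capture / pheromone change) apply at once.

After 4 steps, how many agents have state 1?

6

t=1: a0@(1,5):0 a1@(3,4):1 a2@(0,0):1 a3@(3,5):1 a4@(3,3):1 a5@(1,2):0 a6@(4,4):1 a7@(3,1):0 a8@(2,5):0 a9@(4,5):1
t=2: (unchanged — steady state)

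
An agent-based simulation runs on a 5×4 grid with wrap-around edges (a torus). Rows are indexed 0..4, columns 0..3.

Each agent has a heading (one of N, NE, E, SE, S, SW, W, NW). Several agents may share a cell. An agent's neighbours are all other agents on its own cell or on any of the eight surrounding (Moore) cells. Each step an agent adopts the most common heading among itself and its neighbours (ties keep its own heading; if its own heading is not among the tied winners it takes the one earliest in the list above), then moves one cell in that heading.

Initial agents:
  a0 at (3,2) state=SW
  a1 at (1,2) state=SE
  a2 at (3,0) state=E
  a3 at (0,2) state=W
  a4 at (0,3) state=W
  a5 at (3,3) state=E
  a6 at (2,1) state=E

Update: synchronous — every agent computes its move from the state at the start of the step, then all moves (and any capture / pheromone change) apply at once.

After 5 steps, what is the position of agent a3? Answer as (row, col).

(0, 1)

t=1: a0@(3,3):E a1@(1,1):W a2@(3,1):E a3@(0,1):W a4@(0,2):W a5@(3,0):E a6@(2,2):E
t=2: a0@(3,0):E a1@(1,0):W a2@(3,2):E a3@(0,0):W a4@(0,1):W a5@(3,1):E a6@(2,3):E
t=3: a0@(3,1):E a1@(1,3):W a2@(3,3):E a3@(0,3):W a4@(0,0):W a5@(3,2):E a6@(2,0):E
t=4: a0@(3,2):E a1@(1,2):W a2@(3,0):E a3@(0,2):W a4@(0,3):W a5@(3,3):E a6@(2,1):E
t=5: a0@(3,3):E a1@(1,1):W a2@(3,1):E a3@(0,1):W a4@(0,2):W a5@(3,0):E a6@(2,2):E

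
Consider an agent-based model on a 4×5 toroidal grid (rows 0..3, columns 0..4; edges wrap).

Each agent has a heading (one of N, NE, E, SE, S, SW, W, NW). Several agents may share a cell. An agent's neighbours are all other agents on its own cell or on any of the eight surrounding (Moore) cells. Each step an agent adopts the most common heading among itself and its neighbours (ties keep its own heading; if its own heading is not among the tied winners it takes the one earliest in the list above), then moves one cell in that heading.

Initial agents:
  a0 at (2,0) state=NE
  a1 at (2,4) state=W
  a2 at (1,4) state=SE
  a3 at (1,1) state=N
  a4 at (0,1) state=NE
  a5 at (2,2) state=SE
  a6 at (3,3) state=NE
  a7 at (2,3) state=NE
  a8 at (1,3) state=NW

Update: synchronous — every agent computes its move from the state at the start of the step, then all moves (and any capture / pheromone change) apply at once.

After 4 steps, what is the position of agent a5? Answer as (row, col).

(2, 1)

t=1: a0@(1,1):NE a1@(1,0):NE a2@(0,0):NE a3@(0,2):NE a4@(3,2):NE a5@(1,3):NE a6@(2,4):NE a7@(1,4):NE a8@(2,4):SE
t=2: a0@(0,2):NE a1@(0,1):NE a2@(3,1):NE a3@(3,3):NE a4@(2,3):NE a5@(0,4):NE a6@(1,0):NE a7@(0,0):NE a8@(1,0):NE
t=3: a0@(3,3):NE a1@(3,2):NE a2@(2,2):NE a3@(2,4):NE a4@(1,4):NE a5@(3,0):NE a6@(0,1):NE a7@(3,1):NE a8@(0,1):NE
t=4: a0@(2,4):NE a1@(2,3):NE a2@(1,3):NE a3@(1,0):NE a4@(0,0):NE a5@(2,1):NE a6@(3,2):NE a7@(2,2):NE a8@(3,2):NE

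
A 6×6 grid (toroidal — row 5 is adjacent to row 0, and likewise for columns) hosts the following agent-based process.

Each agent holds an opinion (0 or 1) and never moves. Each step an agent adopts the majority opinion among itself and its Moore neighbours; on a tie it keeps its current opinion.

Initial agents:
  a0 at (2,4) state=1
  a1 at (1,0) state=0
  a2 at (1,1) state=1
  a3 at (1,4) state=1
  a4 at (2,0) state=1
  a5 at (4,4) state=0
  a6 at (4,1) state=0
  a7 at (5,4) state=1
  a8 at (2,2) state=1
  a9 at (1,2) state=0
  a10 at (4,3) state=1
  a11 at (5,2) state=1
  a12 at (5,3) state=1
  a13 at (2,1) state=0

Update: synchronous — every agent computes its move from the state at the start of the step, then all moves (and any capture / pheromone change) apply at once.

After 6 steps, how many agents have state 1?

t=1: a0@(2,4):1 a1@(1,0):0 a2@(1,1):1 a3@(1,4):1 a4@(2,0):1 a5@(4,4):1 a6@(4,1):0 a7@(5,4):1 a8@(2,2):1 a9@(1,2):0 a10@(4,3):1 a11@(5,2):1 a12@(5,3):1 a13@(2,1):0
t=2: (unchanged — steady state)

10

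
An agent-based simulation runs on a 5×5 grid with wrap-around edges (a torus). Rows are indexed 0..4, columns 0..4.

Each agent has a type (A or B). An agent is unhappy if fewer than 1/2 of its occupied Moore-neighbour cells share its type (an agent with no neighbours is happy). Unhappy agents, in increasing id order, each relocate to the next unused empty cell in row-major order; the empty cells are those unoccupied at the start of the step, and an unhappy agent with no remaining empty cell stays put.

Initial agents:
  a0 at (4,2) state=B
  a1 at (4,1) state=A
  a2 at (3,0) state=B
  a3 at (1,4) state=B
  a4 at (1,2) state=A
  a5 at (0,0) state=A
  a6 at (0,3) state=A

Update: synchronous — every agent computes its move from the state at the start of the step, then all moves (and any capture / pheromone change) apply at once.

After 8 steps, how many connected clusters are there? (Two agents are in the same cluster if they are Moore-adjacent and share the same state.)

t=1: a0@(0,1):B a1@(0,2):A a2@(0,4):B a3@(1,0):B a4@(1,2):A a5@(0,0):A a6@(1,1):A
t=2: a0@(0,3):B a1@(0,2):A a2@(0,4):B a3@(1,0):B a4@(1,2):A a5@(1,3):A a6@(1,1):A
t=3: a0@(0,0):B a1@(0,2):A a2@(0,4):B a3@(1,0):B a4@(1,2):A a5@(1,3):A a6@(1,1):A
t=4: (unchanged — steady state)

2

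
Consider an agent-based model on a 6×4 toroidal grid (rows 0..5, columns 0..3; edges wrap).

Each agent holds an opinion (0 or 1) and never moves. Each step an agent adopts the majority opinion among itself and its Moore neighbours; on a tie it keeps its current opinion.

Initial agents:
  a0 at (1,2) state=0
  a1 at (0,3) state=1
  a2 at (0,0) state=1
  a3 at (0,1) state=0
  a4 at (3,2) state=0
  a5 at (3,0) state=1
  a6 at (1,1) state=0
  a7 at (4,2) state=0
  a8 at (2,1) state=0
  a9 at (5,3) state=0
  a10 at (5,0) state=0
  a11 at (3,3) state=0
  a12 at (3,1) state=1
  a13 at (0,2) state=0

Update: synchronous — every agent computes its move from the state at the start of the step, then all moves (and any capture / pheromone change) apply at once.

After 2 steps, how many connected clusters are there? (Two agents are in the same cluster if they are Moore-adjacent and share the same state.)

t=1: a0@(1,2):0 a1@(0,3):0 a2@(0,0):0 a3@(0,1):0 a4@(3,2):0 a5@(3,0):1 a6@(1,1):0 a7@(4,2):0 a8@(2,1):0 a9@(5,3):0 a10@(5,0):0 a11@(3,3):0 a12@(3,1):0 a13@(0,2):0
t=2: a0@(1,2):0 a1@(0,3):0 a2@(0,0):0 a3@(0,1):0 a4@(3,2):0 a5@(3,0):0 a6@(1,1):0 a7@(4,2):0 a8@(2,1):0 a9@(5,3):0 a10@(5,0):0 a11@(3,3):0 a12@(3,1):0 a13@(0,2):0

1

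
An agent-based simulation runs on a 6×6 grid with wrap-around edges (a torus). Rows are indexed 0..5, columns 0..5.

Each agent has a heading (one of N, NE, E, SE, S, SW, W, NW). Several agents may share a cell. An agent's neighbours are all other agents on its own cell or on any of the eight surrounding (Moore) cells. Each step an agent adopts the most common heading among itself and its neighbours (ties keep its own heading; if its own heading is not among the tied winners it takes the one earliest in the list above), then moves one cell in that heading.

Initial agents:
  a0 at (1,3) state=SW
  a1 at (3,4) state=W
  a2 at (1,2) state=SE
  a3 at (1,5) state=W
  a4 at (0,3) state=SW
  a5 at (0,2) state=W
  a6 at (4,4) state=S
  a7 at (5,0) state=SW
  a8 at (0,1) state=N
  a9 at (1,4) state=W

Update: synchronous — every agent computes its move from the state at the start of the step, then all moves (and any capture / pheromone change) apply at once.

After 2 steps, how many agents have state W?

t=1: a0@(2,2):SW a1@(3,3):W a2@(2,1):SW a3@(1,4):W a4@(1,2):SW a5@(1,1):SW a6@(5,4):S a7@(0,5):SW a8@(5,1):N a9@(1,3):W
t=2: a0@(3,1):SW a1@(3,2):W a2@(3,0):SW a3@(1,3):W a4@(2,1):SW a5@(2,0):SW a6@(0,4):S a7@(1,4):SW a8@(4,1):N a9@(1,2):W

3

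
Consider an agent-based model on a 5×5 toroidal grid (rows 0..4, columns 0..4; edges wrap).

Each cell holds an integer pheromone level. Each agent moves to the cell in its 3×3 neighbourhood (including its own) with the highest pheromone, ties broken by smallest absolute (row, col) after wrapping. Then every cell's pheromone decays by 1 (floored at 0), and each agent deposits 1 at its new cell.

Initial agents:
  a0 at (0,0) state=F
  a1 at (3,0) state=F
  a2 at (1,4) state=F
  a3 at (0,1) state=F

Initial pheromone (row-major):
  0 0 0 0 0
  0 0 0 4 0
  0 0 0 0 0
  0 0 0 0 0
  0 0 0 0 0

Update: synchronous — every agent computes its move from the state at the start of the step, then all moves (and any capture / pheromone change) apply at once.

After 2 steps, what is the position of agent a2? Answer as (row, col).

(1, 3)

t=1: a0@(0,0) a1@(2,0) a2@(1,3) a3@(0,0) | pheromone: 2 0 0 0 0 / 0 0 0 4 0 / 1 0 0 0 0 / 0 0 0 0 0 / 0 0 0 0 0
t=2: a0@(0,0) a1@(2,0) a2@(1,3) a3@(0,0) | pheromone: 3 0 0 0 0 / 0 0 0 4 0 / 1 0 0 0 0 / 0 0 0 0 0 / 0 0 0 0 0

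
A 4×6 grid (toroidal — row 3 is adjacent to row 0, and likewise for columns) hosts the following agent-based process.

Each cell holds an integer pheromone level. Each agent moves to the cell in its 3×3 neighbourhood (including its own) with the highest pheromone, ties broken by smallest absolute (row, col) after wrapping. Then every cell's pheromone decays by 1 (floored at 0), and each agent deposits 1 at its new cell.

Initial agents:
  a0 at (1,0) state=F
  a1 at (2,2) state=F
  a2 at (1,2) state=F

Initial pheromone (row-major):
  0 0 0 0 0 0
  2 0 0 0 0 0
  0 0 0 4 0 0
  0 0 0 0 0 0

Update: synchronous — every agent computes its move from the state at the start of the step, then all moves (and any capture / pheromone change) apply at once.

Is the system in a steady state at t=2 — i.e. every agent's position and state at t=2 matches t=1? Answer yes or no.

t=1: a0@(1,0) a1@(2,3) a2@(2,3) | pheromone: 0 0 0 0 0 0 / 2 0 0 0 0 0 / 0 0 0 5 0 0 / 0 0 0 0 0 0
t=2: a0@(1,0) a1@(2,3) a2@(2,3) | pheromone: 0 0 0 0 0 0 / 2 0 0 0 0 0 / 0 0 0 6 0 0 / 0 0 0 0 0 0

yes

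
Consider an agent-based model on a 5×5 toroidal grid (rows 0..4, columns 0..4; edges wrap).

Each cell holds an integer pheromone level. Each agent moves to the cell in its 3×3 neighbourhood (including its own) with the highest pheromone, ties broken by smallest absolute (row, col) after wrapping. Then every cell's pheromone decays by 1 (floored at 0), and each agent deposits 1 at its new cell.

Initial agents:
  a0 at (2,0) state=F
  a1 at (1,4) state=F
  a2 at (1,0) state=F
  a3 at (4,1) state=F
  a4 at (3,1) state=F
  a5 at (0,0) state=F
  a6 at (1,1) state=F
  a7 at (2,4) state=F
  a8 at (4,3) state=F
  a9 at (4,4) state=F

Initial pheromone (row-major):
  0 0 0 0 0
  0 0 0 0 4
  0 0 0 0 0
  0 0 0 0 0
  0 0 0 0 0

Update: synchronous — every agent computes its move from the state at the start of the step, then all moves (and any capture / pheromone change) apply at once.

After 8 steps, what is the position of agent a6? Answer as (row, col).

(1, 4)

t=1: a0@(1,4) a1@(1,4) a2@(1,4) a3@(0,0) a4@(2,0) a5@(1,4) a6@(0,0) a7@(1,4) a8@(0,2) a9@(0,0) | pheromone: 3 0 1 0 0 / 0 0 0 0 8 / 1 0 0 0 0 / 0 0 0 0 0 / 0 0 0 0 0
t=2: a0@(1,4) a1@(1,4) a2@(1,4) a3@(1,4) a4@(1,4) a5@(1,4) a6@(1,4) a7@(1,4) a8@(0,2) a9@(1,4) | pheromone: 2 0 1 0 0 / 0 0 0 0 16 / 0 0 0 0 0 / 0 0 0 0 0 / 0 0 0 0 0
t=3: a0@(1,4) a1@(1,4) a2@(1,4) a3@(1,4) a4@(1,4) a5@(1,4) a6@(1,4) a7@(1,4) a8@(0,2) a9@(1,4) | pheromone: 1 0 1 0 0 / 0 0 0 0 24 / 0 0 0 0 0 / 0 0 0 0 0 / 0 0 0 0 0
t=4: a0@(1,4) a1@(1,4) a2@(1,4) a3@(1,4) a4@(1,4) a5@(1,4) a6@(1,4) a7@(1,4) a8@(0,2) a9@(1,4) | pheromone: 0 0 1 0 0 / 0 0 0 0 32 / 0 0 0 0 0 / 0 0 0 0 0 / 0 0 0 0 0
t=5: a0@(1,4) a1@(1,4) a2@(1,4) a3@(1,4) a4@(1,4) a5@(1,4) a6@(1,4) a7@(1,4) a8@(0,2) a9@(1,4) | pheromone: 0 0 1 0 0 / 0 0 0 0 40 / 0 0 0 0 0 / 0 0 0 0 0 / 0 0 0 0 0
t=6: a0@(1,4) a1@(1,4) a2@(1,4) a3@(1,4) a4@(1,4) a5@(1,4) a6@(1,4) a7@(1,4) a8@(0,2) a9@(1,4) | pheromone: 0 0 1 0 0 / 0 0 0 0 48 / 0 0 0 0 0 / 0 0 0 0 0 / 0 0 0 0 0
t=7: a0@(1,4) a1@(1,4) a2@(1,4) a3@(1,4) a4@(1,4) a5@(1,4) a6@(1,4) a7@(1,4) a8@(0,2) a9@(1,4) | pheromone: 0 0 1 0 0 / 0 0 0 0 56 / 0 0 0 0 0 / 0 0 0 0 0 / 0 0 0 0 0
t=8: a0@(1,4) a1@(1,4) a2@(1,4) a3@(1,4) a4@(1,4) a5@(1,4) a6@(1,4) a7@(1,4) a8@(0,2) a9@(1,4) | pheromone: 0 0 1 0 0 / 0 0 0 0 64 / 0 0 0 0 0 / 0 0 0 0 0 / 0 0 0 0 0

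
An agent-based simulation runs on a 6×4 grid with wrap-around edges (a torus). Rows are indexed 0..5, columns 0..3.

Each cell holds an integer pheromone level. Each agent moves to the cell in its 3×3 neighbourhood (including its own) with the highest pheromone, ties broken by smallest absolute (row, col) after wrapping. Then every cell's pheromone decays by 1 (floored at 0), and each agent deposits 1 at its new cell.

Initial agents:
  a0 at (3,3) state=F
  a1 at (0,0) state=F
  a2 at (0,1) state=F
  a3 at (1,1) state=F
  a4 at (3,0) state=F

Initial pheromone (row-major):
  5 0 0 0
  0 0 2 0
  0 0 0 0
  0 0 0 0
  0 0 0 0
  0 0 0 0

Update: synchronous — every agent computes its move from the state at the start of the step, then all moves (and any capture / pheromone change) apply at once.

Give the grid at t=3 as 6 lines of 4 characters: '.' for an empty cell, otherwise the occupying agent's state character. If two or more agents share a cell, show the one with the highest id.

F...
....
F...
....
....
....

t=1: a0@(2,0) a1@(0,0) a2@(0,0) a3@(0,0) a4@(2,0) | pheromone: 7 0 0 0 / 0 0 1 0 / 2 0 0 0 / 0 0 0 0 / 0 0 0 0 / 0 0 0 0
t=2: a0@(2,0) a1@(0,0) a2@(0,0) a3@(0,0) a4@(2,0) | pheromone: 9 0 0 0 / 0 0 0 0 / 3 0 0 0 / 0 0 0 0 / 0 0 0 0 / 0 0 0 0
t=3: a0@(2,0) a1@(0,0) a2@(0,0) a3@(0,0) a4@(2,0) | pheromone: 11 0 0 0 / 0 0 0 0 / 4 0 0 0 / 0 0 0 0 / 0 0 0 0 / 0 0 0 0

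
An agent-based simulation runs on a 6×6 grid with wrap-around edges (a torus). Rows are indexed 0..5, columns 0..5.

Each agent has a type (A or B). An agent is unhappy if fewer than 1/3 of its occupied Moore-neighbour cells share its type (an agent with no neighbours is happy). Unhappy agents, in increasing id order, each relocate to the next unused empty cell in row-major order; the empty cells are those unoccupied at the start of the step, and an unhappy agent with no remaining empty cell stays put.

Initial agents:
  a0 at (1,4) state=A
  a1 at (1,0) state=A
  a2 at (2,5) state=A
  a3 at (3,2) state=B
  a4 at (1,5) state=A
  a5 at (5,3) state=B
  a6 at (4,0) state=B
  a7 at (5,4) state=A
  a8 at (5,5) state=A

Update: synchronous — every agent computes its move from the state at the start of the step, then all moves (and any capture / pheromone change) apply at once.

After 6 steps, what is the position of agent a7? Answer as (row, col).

t=1: a0@(1,4):A a1@(1,0):A a2@(2,5):A a3@(3,2):B a4@(1,5):A a5@(0,0):B a6@(0,1):B a7@(5,4):A a8@(5,5):A
t=2: a0@(1,4):A a1@(1,0):A a2@(2,5):A a3@(3,2):B a4@(1,5):A a5@(0,2):B a6@(0,1):B a7@(5,4):A a8@(5,5):A
t=3: (unchanged — steady state)

(5, 4)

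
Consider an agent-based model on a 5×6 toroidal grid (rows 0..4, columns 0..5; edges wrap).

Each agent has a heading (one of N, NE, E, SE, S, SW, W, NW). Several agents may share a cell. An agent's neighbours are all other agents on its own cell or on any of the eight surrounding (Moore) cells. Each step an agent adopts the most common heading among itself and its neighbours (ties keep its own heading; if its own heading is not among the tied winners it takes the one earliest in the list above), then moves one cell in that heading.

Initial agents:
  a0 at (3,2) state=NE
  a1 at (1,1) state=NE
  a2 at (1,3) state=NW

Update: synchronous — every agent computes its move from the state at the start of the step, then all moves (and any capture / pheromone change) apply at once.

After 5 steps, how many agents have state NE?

t=1: a0@(2,3):NE a1@(0,2):NE a2@(0,2):NW
t=2: a0@(1,4):NE a1@(4,3):NE a2@(4,1):NW
t=3: a0@(0,5):NE a1@(3,4):NE a2@(3,0):NW
t=4: a0@(4,0):NE a1@(2,5):NE a2@(2,5):NW
t=5: a0@(3,1):NE a1@(1,0):NE a2@(1,4):NW

2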